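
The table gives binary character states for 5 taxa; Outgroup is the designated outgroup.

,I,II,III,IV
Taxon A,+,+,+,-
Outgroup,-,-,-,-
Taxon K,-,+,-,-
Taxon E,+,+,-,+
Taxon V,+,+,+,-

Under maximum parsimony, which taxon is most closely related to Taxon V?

Taxon A

The outgroup has state '-' for every character, so '+' is the derived state throughout.
I (derived state '+') is shared by Taxon A, Taxon E, and Taxon V — a synapomorphy uniting that clade.
All ingroup taxa share the derived state '+' for II; it defines the ingroup but does not resolve relationships within it.
Only Taxon A and Taxon V show the derived state '+' for III, supporting them as a clade.
IV: derived state '+' in Taxon E only — an autapomorphy, so it tells us nothing about relationships among taxa.
Most parsimonious ingroup topology: (((Taxon A,Taxon V),Taxon E),Taxon K).
Taxon V and Taxon A form a cherry on this tree, so they are sister taxa.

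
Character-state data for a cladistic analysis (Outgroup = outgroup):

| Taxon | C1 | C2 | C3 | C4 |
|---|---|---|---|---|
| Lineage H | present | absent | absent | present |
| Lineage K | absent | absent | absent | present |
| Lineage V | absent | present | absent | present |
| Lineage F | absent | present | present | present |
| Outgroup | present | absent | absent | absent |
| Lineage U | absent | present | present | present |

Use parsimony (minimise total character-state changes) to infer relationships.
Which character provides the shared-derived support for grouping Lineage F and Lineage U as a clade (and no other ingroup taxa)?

Character polarity is set by the outgroup: the derived state is whichever differs from the outgroup's state, so for C1 the derived state is 'absent', and for the remaining characters it is 'present'.
Only Lineage F, Lineage K, Lineage U, and Lineage V show the derived state 'absent' for C1, supporting them as a clade.
C2: derived state 'present' in Lineage F, Lineage U, and Lineage V only — synapomorphy for {Lineage F, Lineage U, Lineage V}.
C3 (derived state 'present') is shared by Lineage F and Lineage U — a synapomorphy uniting that clade.
All ingroup taxa share the derived state 'present' for C4; it defines the ingroup but does not resolve relationships within it.
Most parsimonious ingroup topology: (Lineage H,(((Lineage F,Lineage U),Lineage V),Lineage K)).
The clade {Lineage F, Lineage U} is supported by C3: its derived state 'present' occurs in exactly those taxa and in no other taxon (including the outgroup).

C3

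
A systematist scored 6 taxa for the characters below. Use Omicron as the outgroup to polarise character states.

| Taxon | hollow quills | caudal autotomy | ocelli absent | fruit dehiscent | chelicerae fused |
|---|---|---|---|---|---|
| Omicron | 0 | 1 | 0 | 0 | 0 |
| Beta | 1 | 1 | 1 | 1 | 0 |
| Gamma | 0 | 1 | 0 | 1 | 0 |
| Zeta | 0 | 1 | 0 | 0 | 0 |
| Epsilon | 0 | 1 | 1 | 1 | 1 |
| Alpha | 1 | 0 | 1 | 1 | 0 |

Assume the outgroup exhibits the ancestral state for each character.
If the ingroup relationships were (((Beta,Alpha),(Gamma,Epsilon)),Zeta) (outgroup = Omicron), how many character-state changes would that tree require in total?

6

Map each character onto (((Beta,Alpha),(Gamma,Epsilon)),Zeta) (rooted by Omicron) and count the minimum state changes it requires (Fitch parsimony):
hollow quills: 1; caudal autotomy: 1; ocelli absent: 2; fruit dehiscent: 1; chelicerae fused: 1.
Total tree length = 6.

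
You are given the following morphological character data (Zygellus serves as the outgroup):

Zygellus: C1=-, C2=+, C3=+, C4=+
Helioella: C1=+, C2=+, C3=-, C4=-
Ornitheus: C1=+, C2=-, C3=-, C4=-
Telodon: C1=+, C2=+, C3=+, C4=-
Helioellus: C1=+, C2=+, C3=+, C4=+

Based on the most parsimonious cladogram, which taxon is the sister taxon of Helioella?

Ornitheus

Character polarity is set by the outgroup: the derived state is whichever differs from the outgroup's state, so for C2, C3, C4 the derived state is '-', and for the remaining characters it is '+'.
C1 (derived state '+') is shared by all ingroup taxa — unites the whole ingroup.
C2: derived state '-' in Ornitheus only — an autapomorphy, so it tells us nothing about relationships among taxa.
Only Helioella and Ornitheus show the derived state '-' for C3, supporting them as a clade.
C4: derived state '-' in Helioella, Ornitheus, and Telodon only — synapomorphy for {Helioella, Ornitheus, Telodon}.
Most parsimonious ingroup topology: (((Helioella,Ornitheus),Telodon),Helioellus).
Helioella and Ornitheus form a cherry on this tree, so they are sister taxa.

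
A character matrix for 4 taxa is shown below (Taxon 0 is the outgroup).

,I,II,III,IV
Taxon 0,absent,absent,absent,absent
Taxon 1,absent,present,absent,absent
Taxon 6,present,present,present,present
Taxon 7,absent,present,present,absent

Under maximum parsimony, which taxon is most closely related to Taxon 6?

The outgroup has state 'absent' for every character, so 'present' is the derived state throughout.
I (derived state 'present') is unique to Taxon 6 (autapomorphy; uninformative for grouping).
All ingroup taxa share the derived state 'present' for II; it defines the ingroup but does not resolve relationships within it.
III (derived state 'present') is shared by Taxon 6 and Taxon 7 — a synapomorphy uniting that clade.
IV (derived state 'present') is unique to Taxon 6 (autapomorphy; uninformative for grouping).
Most parsimonious ingroup topology: (Taxon 1,(Taxon 6,Taxon 7)).
Taxon 6 and Taxon 7 form a cherry on this tree, so they are sister taxa.

Taxon 7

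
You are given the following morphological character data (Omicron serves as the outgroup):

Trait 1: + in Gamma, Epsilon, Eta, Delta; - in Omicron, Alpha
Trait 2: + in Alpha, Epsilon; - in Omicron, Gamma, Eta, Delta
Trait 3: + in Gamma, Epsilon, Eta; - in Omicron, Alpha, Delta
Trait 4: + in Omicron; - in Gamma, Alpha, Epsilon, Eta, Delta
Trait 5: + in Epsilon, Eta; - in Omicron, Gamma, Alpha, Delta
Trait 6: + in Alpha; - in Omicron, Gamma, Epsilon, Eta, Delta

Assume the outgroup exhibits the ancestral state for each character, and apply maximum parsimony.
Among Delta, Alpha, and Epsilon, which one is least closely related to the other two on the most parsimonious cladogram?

Alpha

Character polarity is set by the outgroup: the derived state is whichever differs from the outgroup's state, so for Trait 4 the derived state is '-', and for the remaining characters it is '+'.
Trait 1: derived state '+' in Delta, Epsilon, Eta, and Gamma only — synapomorphy for {Delta, Epsilon, Eta, Gamma}.
Trait 2 (state '+') occurs in Alpha and Epsilon but conflicts with the nesting implied by the other characters — most parsimoniously interpreted as homoplasy.
Trait 3 (derived state '+') is shared by Epsilon, Eta, and Gamma — a synapomorphy uniting that clade.
Trait 4 (derived state '-') is shared by all ingroup taxa — unites the whole ingroup.
Trait 5 (derived state '+') is shared by Epsilon and Eta — a synapomorphy uniting that clade.
Trait 6 (derived state '+') is unique to Alpha (autapomorphy; uninformative for grouping).
Most parsimonious ingroup topology: (((Gamma,(Epsilon,Eta)),Delta),Alpha).
Delta and Epsilon share a more recent common ancestor with each other than either does with Alpha, so Alpha is the least closely related of the three.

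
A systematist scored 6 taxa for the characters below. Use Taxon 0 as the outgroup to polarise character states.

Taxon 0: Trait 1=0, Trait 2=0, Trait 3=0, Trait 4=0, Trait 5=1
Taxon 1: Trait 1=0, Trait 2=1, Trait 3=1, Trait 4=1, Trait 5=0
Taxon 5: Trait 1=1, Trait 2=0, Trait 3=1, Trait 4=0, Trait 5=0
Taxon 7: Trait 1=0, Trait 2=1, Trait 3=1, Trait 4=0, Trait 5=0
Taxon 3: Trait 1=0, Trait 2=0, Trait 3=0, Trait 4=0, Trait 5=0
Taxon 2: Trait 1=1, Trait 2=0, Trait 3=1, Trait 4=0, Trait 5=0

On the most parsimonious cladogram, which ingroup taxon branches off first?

Character polarity is set by the outgroup: the derived state is whichever differs from the outgroup's state, so for Trait 5 the derived state is '0', and for the remaining characters it is '1'.
Trait 1: derived state '1' in Taxon 2 and Taxon 5 only — synapomorphy for {Taxon 2, Taxon 5}.
Trait 2: derived state '1' in Taxon 1 and Taxon 7 only — synapomorphy for {Taxon 1, Taxon 7}.
Trait 3 (derived state '1') is shared by Taxon 1, Taxon 2, Taxon 5, and Taxon 7 — a synapomorphy uniting that clade.
Trait 4: derived state '1' in Taxon 1 only — an autapomorphy, so it tells us nothing about relationships among taxa.
All ingroup taxa share the derived state '0' for Trait 5; it defines the ingroup but does not resolve relationships within it.
Most parsimonious ingroup topology: (((Taxon 1,Taxon 7),(Taxon 5,Taxon 2)),Taxon 3).
Taxon 3 is sister to the clade containing all other ingroup taxa, so it is the earliest-diverging (most basal) ingroup lineage.

Taxon 3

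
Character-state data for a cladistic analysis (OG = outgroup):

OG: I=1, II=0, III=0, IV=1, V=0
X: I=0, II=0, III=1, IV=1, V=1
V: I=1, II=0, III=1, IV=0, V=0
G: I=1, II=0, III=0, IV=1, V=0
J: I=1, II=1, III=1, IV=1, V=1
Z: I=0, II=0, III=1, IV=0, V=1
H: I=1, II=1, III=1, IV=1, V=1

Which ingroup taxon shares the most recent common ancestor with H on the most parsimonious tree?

Character polarity is set by the outgroup: the derived state is whichever differs from the outgroup's state, so for I, IV the derived state is '0', and for the remaining characters it is '1'.
I (derived state '0') is shared by X and Z — a synapomorphy uniting that clade.
Only H and J show the derived state '1' for II, supporting them as a clade.
III: derived state '1' in H, J, V, X, and Z only — synapomorphy for {H, J, V, X, Z}.
IV (state '0') occurs in V and Z but conflicts with the nesting implied by the other characters — most parsimoniously interpreted as homoplasy.
Only H, J, X, and Z show the derived state '1' for V, supporting them as a clade.
Most parsimonious ingroup topology: ((((X,Z),(J,H)),V),G).
H and J form a cherry on this tree, so they are sister taxa.

J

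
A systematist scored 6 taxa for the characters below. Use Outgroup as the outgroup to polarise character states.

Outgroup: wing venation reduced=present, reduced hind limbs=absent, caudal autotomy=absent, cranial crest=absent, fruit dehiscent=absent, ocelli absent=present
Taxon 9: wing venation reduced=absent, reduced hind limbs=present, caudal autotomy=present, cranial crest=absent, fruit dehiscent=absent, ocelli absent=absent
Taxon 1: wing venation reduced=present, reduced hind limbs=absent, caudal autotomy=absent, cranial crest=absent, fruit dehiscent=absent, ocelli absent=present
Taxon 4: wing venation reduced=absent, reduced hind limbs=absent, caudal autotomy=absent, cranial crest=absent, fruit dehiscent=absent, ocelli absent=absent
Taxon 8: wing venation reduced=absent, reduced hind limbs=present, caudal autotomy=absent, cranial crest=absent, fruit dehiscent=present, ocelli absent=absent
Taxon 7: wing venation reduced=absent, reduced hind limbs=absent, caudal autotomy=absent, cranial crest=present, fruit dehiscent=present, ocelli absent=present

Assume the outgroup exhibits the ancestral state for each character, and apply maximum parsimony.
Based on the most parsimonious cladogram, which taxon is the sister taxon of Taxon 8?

Taxon 9

Character polarity is set by the outgroup: the derived state is whichever differs from the outgroup's state, so for wing venation reduced, ocelli absent the derived state is 'absent', and for the remaining characters it is 'present'.
Only Taxon 4, Taxon 7, Taxon 8, and Taxon 9 show the derived state 'absent' for wing venation reduced, supporting them as a clade.
reduced hind limbs: derived state 'present' in Taxon 8 and Taxon 9 only — synapomorphy for {Taxon 8, Taxon 9}.
caudal autotomy (derived state 'present') is unique to Taxon 9 (autapomorphy; uninformative for grouping).
cranial crest: derived state 'present' in Taxon 7 only — an autapomorphy, so it tells us nothing about relationships among taxa.
fruit dehiscent (state 'present') occurs in Taxon 7 and Taxon 8 but conflicts with the nesting implied by the other characters — most parsimoniously interpreted as homoplasy.
Only Taxon 4, Taxon 8, and Taxon 9 show the derived state 'absent' for ocelli absent, supporting them as a clade.
Most parsimonious ingroup topology: ((((Taxon 9,Taxon 8),Taxon 4),Taxon 7),Taxon 1).
Taxon 8 and Taxon 9 form a cherry on this tree, so they are sister taxa.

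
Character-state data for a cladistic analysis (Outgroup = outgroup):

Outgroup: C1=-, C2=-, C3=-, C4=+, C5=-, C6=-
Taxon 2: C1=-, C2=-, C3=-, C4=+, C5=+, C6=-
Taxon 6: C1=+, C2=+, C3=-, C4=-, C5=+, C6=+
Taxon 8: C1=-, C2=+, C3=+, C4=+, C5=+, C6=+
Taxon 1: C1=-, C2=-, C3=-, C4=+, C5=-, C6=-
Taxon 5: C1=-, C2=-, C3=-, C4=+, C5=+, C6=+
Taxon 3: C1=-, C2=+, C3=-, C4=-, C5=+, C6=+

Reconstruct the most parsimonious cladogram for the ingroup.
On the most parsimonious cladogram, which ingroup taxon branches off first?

Taxon 1

Character polarity is set by the outgroup: the derived state is whichever differs from the outgroup's state, so for C4 the derived state is '-', and for the remaining characters it is '+'.
C1: derived state '+' in Taxon 6 only — an autapomorphy, so it tells us nothing about relationships among taxa.
Only Taxon 3, Taxon 6, and Taxon 8 show the derived state '+' for C2, supporting them as a clade.
C3: derived state '+' in Taxon 8 only — an autapomorphy, so it tells us nothing about relationships among taxa.
Only Taxon 3 and Taxon 6 show the derived state '-' for C4, supporting them as a clade.
Only Taxon 2, Taxon 3, Taxon 5, Taxon 6, and Taxon 8 show the derived state '+' for C5, supporting them as a clade.
C6: derived state '+' in Taxon 3, Taxon 5, Taxon 6, and Taxon 8 only — synapomorphy for {Taxon 3, Taxon 5, Taxon 6, Taxon 8}.
Most parsimonious ingroup topology: ((Taxon 2,(((Taxon 6,Taxon 3),Taxon 8),Taxon 5)),Taxon 1).
Taxon 1 is sister to the clade containing all other ingroup taxa, so it is the earliest-diverging (most basal) ingroup lineage.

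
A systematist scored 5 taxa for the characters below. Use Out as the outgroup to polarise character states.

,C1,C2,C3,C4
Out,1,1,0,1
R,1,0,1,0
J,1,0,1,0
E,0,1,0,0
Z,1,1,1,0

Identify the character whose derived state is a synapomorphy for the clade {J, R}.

C2

Character polarity is set by the outgroup: the derived state is whichever differs from the outgroup's state, so for C1, C2, C4 the derived state is '0', and for the remaining characters it is '1'.
C1: derived state '0' in E only — an autapomorphy, so it tells us nothing about relationships among taxa.
C2 (derived state '0') is shared by J and R — a synapomorphy uniting that clade.
C3 (derived state '1') is shared by J, R, and Z — a synapomorphy uniting that clade.
C4 (derived state '0') is shared by all ingroup taxa — unites the whole ingroup.
Most parsimonious ingroup topology: (((R,J),Z),E).
The clade {J, R} is supported by C2: its derived state '0' occurs in exactly those taxa and in no other taxon (including the outgroup).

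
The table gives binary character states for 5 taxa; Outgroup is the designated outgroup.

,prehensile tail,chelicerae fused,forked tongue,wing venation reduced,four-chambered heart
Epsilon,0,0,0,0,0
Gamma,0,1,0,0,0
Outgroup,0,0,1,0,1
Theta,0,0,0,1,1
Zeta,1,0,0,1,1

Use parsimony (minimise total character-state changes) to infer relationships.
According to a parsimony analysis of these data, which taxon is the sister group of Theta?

Zeta

Character polarity is set by the outgroup: the derived state is whichever differs from the outgroup's state, so for forked tongue, four-chambered heart the derived state is '0', and for the remaining characters it is '1'.
prehensile tail (derived state '1') is unique to Zeta (autapomorphy; uninformative for grouping).
chelicerae fused: derived state '1' in Gamma only — an autapomorphy, so it tells us nothing about relationships among taxa.
All ingroup taxa share the derived state '0' for forked tongue; it defines the ingroup but does not resolve relationships within it.
wing venation reduced: derived state '1' in Theta and Zeta only — synapomorphy for {Theta, Zeta}.
four-chambered heart (derived state '0') is shared by Epsilon and Gamma — a synapomorphy uniting that clade.
Most parsimonious ingroup topology: ((Epsilon,Gamma),(Zeta,Theta)).
Theta and Zeta form a cherry on this tree, so they are sister taxa.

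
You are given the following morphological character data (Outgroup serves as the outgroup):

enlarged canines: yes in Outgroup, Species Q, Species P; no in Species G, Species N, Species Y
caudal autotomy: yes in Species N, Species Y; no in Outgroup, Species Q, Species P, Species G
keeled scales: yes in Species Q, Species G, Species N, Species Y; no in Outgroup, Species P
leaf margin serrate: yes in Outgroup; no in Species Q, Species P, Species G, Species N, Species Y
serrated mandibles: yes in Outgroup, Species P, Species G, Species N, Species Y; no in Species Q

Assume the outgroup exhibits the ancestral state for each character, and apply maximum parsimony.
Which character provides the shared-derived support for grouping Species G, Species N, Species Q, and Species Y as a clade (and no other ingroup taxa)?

Character polarity is set by the outgroup: the derived state is whichever differs from the outgroup's state, so for enlarged canines, leaf margin serrate, serrated mandibles the derived state is 'no', and for the remaining characters it is 'yes'.
enlarged canines: derived state 'no' in Species G, Species N, and Species Y only — synapomorphy for {Species G, Species N, Species Y}.
caudal autotomy: derived state 'yes' in Species N and Species Y only — synapomorphy for {Species N, Species Y}.
keeled scales: derived state 'yes' in Species G, Species N, Species Q, and Species Y only — synapomorphy for {Species G, Species N, Species Q, Species Y}.
All ingroup taxa share the derived state 'no' for leaf margin serrate; it defines the ingroup but does not resolve relationships within it.
serrated mandibles: derived state 'no' in Species Q only — an autapomorphy, so it tells us nothing about relationships among taxa.
Most parsimonious ingroup topology: ((Species Q,(Species G,(Species N,Species Y))),Species P).
The clade {Species G, Species N, Species Q, Species Y} is supported by keeled scales: its derived state 'yes' occurs in exactly those taxa and in no other taxon (including the outgroup).

keeled scales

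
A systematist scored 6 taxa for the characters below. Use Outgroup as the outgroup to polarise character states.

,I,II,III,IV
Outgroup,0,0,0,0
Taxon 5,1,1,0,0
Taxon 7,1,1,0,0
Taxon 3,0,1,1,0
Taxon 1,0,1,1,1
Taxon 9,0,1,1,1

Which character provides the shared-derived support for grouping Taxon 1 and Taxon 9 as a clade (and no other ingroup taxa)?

IV

The outgroup has state '0' for every character, so '1' is the derived state throughout.
Only Taxon 5 and Taxon 7 show the derived state '1' for I, supporting them as a clade.
All ingroup taxa share the derived state '1' for II; it defines the ingroup but does not resolve relationships within it.
Only Taxon 1, Taxon 3, and Taxon 9 show the derived state '1' for III, supporting them as a clade.
Only Taxon 1 and Taxon 9 show the derived state '1' for IV, supporting them as a clade.
Most parsimonious ingroup topology: ((Taxon 5,Taxon 7),(Taxon 3,(Taxon 1,Taxon 9))).
The clade {Taxon 1, Taxon 9} is supported by IV: its derived state '1' occurs in exactly those taxa and in no other taxon (including the outgroup).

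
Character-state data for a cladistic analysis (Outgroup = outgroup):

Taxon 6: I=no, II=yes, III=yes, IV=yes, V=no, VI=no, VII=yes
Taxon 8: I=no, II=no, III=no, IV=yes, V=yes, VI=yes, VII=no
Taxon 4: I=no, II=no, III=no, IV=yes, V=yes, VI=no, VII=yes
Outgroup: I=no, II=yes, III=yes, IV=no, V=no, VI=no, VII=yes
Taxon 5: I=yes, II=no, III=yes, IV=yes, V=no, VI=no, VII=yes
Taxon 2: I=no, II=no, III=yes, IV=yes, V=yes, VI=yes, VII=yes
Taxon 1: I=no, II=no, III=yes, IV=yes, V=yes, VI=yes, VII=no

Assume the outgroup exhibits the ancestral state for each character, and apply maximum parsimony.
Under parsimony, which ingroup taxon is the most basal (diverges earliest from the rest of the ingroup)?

Taxon 6

Character polarity is set by the outgroup: the derived state is whichever differs from the outgroup's state, so for II, III, VII the derived state is 'no', and for the remaining characters it is 'yes'.
I: derived state 'yes' in Taxon 5 only — an autapomorphy, so it tells us nothing about relationships among taxa.
II: derived state 'no' in Taxon 1, Taxon 2, Taxon 4, Taxon 5, and Taxon 8 only — synapomorphy for {Taxon 1, Taxon 2, Taxon 4, Taxon 5, Taxon 8}.
III (state 'no') occurs in Taxon 4 and Taxon 8 but conflicts with the nesting implied by the other characters — most parsimoniously interpreted as homoplasy.
All ingroup taxa share the derived state 'yes' for IV; it defines the ingroup but does not resolve relationships within it.
V: derived state 'yes' in Taxon 1, Taxon 2, Taxon 4, and Taxon 8 only — synapomorphy for {Taxon 1, Taxon 2, Taxon 4, Taxon 8}.
VI (derived state 'yes') is shared by Taxon 1, Taxon 2, and Taxon 8 — a synapomorphy uniting that clade.
Only Taxon 1 and Taxon 8 show the derived state 'no' for VII, supporting them as a clade.
Most parsimonious ingroup topology: ((((Taxon 2,(Taxon 1,Taxon 8)),Taxon 4),Taxon 5),Taxon 6).
Taxon 6 is sister to the clade containing all other ingroup taxa, so it is the earliest-diverging (most basal) ingroup lineage.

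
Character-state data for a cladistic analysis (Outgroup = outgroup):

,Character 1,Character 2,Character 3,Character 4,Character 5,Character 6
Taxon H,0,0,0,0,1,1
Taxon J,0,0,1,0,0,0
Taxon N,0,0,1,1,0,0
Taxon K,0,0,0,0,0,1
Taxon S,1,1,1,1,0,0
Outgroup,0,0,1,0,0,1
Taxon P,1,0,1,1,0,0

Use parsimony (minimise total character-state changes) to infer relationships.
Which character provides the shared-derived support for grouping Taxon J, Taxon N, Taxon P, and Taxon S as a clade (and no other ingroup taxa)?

Character 6

Character polarity is set by the outgroup: the derived state is whichever differs from the outgroup's state, so for Character 3, Character 6 the derived state is '0', and for the remaining characters it is '1'.
Only Taxon P and Taxon S show the derived state '1' for Character 1, supporting them as a clade.
Character 2: derived state '1' in Taxon S only — an autapomorphy, so it tells us nothing about relationships among taxa.
Only Taxon H and Taxon K show the derived state '0' for Character 3, supporting them as a clade.
Character 4 (derived state '1') is shared by Taxon N, Taxon P, and Taxon S — a synapomorphy uniting that clade.
Character 5 (derived state '1') is unique to Taxon H (autapomorphy; uninformative for grouping).
Character 6: derived state '0' in Taxon J, Taxon N, Taxon P, and Taxon S only — synapomorphy for {Taxon J, Taxon N, Taxon P, Taxon S}.
Most parsimonious ingroup topology: ((Taxon K,Taxon H),(((Taxon P,Taxon S),Taxon N),Taxon J)).
The clade {Taxon J, Taxon N, Taxon P, Taxon S} is supported by Character 6: its derived state '0' occurs in exactly those taxa and in no other taxon (including the outgroup).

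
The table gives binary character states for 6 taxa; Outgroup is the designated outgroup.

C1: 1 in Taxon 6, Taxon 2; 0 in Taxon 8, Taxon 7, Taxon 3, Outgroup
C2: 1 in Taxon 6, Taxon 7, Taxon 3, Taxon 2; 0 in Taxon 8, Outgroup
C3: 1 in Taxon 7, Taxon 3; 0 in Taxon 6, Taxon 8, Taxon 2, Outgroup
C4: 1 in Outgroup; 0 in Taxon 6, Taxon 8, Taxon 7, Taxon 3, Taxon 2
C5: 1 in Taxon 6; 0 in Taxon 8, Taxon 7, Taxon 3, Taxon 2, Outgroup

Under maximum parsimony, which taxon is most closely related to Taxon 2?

Character polarity is set by the outgroup: the derived state is whichever differs from the outgroup's state, so for C4 the derived state is '0', and for the remaining characters it is '1'.
Only Taxon 2 and Taxon 6 show the derived state '1' for C1, supporting them as a clade.
C2: derived state '1' in Taxon 2, Taxon 3, Taxon 6, and Taxon 7 only — synapomorphy for {Taxon 2, Taxon 3, Taxon 6, Taxon 7}.
Only Taxon 3 and Taxon 7 show the derived state '1' for C3, supporting them as a clade.
All ingroup taxa share the derived state '0' for C4; it defines the ingroup but does not resolve relationships within it.
C5: derived state '1' in Taxon 6 only — an autapomorphy, so it tells us nothing about relationships among taxa.
Most parsimonious ingroup topology: (Taxon 8,((Taxon 3,Taxon 7),(Taxon 6,Taxon 2))).
Taxon 2 and Taxon 6 form a cherry on this tree, so they are sister taxa.

Taxon 6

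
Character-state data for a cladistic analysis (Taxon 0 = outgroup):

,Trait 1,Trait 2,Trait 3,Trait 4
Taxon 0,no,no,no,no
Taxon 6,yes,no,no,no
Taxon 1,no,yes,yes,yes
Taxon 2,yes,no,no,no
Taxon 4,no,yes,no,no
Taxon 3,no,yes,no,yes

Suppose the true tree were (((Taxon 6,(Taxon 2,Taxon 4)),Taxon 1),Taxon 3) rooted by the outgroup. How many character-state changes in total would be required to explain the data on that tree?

Map each character onto (((Taxon 6,(Taxon 2,Taxon 4)),Taxon 1),Taxon 3) (rooted by Taxon 0) and count the minimum state changes it requires (Fitch parsimony):
Trait 1: 2; Trait 2: 3; Trait 3: 1; Trait 4: 2.
Total tree length = 8.

8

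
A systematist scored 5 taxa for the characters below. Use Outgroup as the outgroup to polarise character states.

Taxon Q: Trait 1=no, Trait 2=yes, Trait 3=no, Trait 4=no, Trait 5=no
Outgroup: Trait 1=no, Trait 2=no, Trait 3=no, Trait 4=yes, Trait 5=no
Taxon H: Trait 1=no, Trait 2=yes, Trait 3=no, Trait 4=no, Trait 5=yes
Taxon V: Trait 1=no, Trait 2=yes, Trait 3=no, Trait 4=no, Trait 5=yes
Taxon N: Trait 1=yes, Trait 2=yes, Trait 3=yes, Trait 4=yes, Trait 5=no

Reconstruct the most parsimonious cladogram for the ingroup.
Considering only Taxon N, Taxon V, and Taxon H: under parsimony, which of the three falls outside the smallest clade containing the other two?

Taxon N

Character polarity is set by the outgroup: the derived state is whichever differs from the outgroup's state, so for Trait 4 the derived state is 'no', and for the remaining characters it is 'yes'.
Trait 1: derived state 'yes' in Taxon N only — an autapomorphy, so it tells us nothing about relationships among taxa.
All ingroup taxa share the derived state 'yes' for Trait 2; it defines the ingroup but does not resolve relationships within it.
Trait 3 (derived state 'yes') is unique to Taxon N (autapomorphy; uninformative for grouping).
Trait 4: derived state 'no' in Taxon H, Taxon Q, and Taxon V only — synapomorphy for {Taxon H, Taxon Q, Taxon V}.
Trait 5: derived state 'yes' in Taxon H and Taxon V only — synapomorphy for {Taxon H, Taxon V}.
Most parsimonious ingroup topology: ((Taxon Q,(Taxon H,Taxon V)),Taxon N).
Taxon H and Taxon V share a more recent common ancestor with each other than either does with Taxon N, so Taxon N is the least closely related of the three.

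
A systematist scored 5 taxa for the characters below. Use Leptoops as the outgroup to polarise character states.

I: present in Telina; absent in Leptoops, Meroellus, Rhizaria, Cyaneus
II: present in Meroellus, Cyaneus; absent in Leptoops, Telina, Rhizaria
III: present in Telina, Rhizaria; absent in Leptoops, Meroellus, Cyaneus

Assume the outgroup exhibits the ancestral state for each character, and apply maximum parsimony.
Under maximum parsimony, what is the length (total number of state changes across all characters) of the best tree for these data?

The outgroup has state 'absent' for every character, so 'present' is the derived state throughout.
I (derived state 'present') is unique to Telina (autapomorphy; uninformative for grouping).
II: derived state 'present' in Cyaneus and Meroellus only — synapomorphy for {Cyaneus, Meroellus}.
III (derived state 'present') is shared by Rhizaria and Telina — a synapomorphy uniting that clade.
Most parsimonious ingroup topology: ((Telina,Rhizaria),(Meroellus,Cyaneus)).
Changes per character on this tree: I: 1; II: 1; III: 1.
Total = 3.

3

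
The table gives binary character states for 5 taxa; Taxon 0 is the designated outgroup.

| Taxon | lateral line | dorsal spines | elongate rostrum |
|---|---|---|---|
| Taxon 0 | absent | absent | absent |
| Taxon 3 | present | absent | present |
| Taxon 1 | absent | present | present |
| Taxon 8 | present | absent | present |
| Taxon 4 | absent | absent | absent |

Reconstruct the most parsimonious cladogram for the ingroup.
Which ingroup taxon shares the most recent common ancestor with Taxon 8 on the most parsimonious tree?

Taxon 3

The outgroup has state 'absent' for every character, so 'present' is the derived state throughout.
lateral line: derived state 'present' in Taxon 3 and Taxon 8 only — synapomorphy for {Taxon 3, Taxon 8}.
dorsal spines (derived state 'present') is unique to Taxon 1 (autapomorphy; uninformative for grouping).
elongate rostrum: derived state 'present' in Taxon 1, Taxon 3, and Taxon 8 only — synapomorphy for {Taxon 1, Taxon 3, Taxon 8}.
Most parsimonious ingroup topology: (((Taxon 3,Taxon 8),Taxon 1),Taxon 4).
Taxon 8 and Taxon 3 form a cherry on this tree, so they are sister taxa.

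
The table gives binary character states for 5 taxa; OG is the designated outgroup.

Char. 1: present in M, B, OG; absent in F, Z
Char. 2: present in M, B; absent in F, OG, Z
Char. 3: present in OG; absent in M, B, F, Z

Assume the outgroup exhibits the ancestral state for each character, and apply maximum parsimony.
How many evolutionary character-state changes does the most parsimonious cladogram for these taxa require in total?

3

Character polarity is set by the outgroup: the derived state is whichever differs from the outgroup's state, so for Char. 1, Char. 3 the derived state is 'absent', and for the remaining characters it is 'present'.
Char. 1 (derived state 'absent') is shared by F and Z — a synapomorphy uniting that clade.
Char. 2: derived state 'present' in B and M only — synapomorphy for {B, M}.
All ingroup taxa share the derived state 'absent' for Char. 3; it defines the ingroup but does not resolve relationships within it.
Most parsimonious ingroup topology: ((B,M),(Z,F)).
Changes per character on this tree: Char. 1: 1; Char. 2: 1; Char. 3: 1.
Total = 3.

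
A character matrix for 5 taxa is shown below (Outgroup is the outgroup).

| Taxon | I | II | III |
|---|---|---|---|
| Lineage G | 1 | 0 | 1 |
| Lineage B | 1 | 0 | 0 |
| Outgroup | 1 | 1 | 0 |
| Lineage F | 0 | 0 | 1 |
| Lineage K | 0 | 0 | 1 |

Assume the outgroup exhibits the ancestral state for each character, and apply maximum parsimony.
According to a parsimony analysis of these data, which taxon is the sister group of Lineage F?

Lineage K

Character polarity is set by the outgroup: the derived state is whichever differs from the outgroup's state, so for I, II the derived state is '0', and for the remaining characters it is '1'.
Only Lineage F and Lineage K show the derived state '0' for I, supporting them as a clade.
II (derived state '0') is shared by all ingroup taxa — unites the whole ingroup.
III (derived state '1') is shared by Lineage F, Lineage G, and Lineage K — a synapomorphy uniting that clade.
Most parsimonious ingroup topology: ((Lineage G,(Lineage F,Lineage K)),Lineage B).
Lineage F and Lineage K form a cherry on this tree, so they are sister taxa.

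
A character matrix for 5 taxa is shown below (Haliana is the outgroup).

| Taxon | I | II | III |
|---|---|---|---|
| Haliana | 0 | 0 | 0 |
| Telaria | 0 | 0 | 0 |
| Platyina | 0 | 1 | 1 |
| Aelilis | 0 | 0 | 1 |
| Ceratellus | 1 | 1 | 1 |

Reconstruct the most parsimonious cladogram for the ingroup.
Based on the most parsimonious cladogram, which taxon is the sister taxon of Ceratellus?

The outgroup has state '0' for every character, so '1' is the derived state throughout.
I: derived state '1' in Ceratellus only — an autapomorphy, so it tells us nothing about relationships among taxa.
Only Ceratellus and Platyina show the derived state '1' for II, supporting them as a clade.
Only Aelilis, Ceratellus, and Platyina show the derived state '1' for III, supporting them as a clade.
Most parsimonious ingroup topology: (Telaria,((Platyina,Ceratellus),Aelilis)).
Ceratellus and Platyina form a cherry on this tree, so they are sister taxa.

Platyina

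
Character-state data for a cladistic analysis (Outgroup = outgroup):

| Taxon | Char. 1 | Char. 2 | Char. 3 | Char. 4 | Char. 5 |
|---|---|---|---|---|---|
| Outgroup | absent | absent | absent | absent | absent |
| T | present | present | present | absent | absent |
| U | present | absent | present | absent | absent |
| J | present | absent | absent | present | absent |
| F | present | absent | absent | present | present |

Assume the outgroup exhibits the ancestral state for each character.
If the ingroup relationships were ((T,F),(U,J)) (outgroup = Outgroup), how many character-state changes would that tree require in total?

Map each character onto ((T,F),(U,J)) (rooted by Outgroup) and count the minimum state changes it requires (Fitch parsimony):
Char. 1: 1; Char. 2: 1; Char. 3: 2; Char. 4: 2; Char. 5: 1.
Total tree length = 7.

7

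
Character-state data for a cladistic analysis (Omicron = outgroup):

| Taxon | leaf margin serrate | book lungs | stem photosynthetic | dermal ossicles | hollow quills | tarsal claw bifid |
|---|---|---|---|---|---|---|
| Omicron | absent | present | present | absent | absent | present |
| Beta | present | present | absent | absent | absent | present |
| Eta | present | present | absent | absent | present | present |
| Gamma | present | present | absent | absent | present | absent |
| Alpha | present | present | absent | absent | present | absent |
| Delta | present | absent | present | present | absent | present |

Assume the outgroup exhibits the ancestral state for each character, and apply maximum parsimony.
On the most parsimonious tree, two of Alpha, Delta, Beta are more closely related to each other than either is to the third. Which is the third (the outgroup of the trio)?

Delta

Character polarity is set by the outgroup: the derived state is whichever differs from the outgroup's state, so for book lungs, stem photosynthetic, tarsal claw bifid the derived state is 'absent', and for the remaining characters it is 'present'.
All ingroup taxa share the derived state 'present' for leaf margin serrate; it defines the ingroup but does not resolve relationships within it.
book lungs: derived state 'absent' in Delta only — an autapomorphy, so it tells us nothing about relationships among taxa.
stem photosynthetic (derived state 'absent') is shared by Alpha, Beta, Eta, and Gamma — a synapomorphy uniting that clade.
dermal ossicles (derived state 'present') is unique to Delta (autapomorphy; uninformative for grouping).
hollow quills (derived state 'present') is shared by Alpha, Eta, and Gamma — a synapomorphy uniting that clade.
tarsal claw bifid (derived state 'absent') is shared by Alpha and Gamma — a synapomorphy uniting that clade.
Most parsimonious ingroup topology: ((Beta,(Eta,(Gamma,Alpha))),Delta).
Alpha and Beta share a more recent common ancestor with each other than either does with Delta, so Delta is the least closely related of the three.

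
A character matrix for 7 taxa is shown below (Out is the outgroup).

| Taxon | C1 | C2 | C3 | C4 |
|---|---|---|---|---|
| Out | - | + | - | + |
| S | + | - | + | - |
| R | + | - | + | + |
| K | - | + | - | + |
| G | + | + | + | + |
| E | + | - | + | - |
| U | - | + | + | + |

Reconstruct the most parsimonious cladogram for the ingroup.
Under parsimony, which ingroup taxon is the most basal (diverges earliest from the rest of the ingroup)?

K

Character polarity is set by the outgroup: the derived state is whichever differs from the outgroup's state, so for C2, C4 the derived state is '-', and for the remaining characters it is '+'.
Only E, G, R, and S show the derived state '+' for C1, supporting them as a clade.
C2 (derived state '-') is shared by E, R, and S — a synapomorphy uniting that clade.
C3 (derived state '+') is shared by E, G, R, S, and U — a synapomorphy uniting that clade.
C4 (derived state '-') is shared by E and S — a synapomorphy uniting that clade.
Most parsimonious ingroup topology: (((((S,E),R),G),U),K).
K is sister to the clade containing all other ingroup taxa, so it is the earliest-diverging (most basal) ingroup lineage.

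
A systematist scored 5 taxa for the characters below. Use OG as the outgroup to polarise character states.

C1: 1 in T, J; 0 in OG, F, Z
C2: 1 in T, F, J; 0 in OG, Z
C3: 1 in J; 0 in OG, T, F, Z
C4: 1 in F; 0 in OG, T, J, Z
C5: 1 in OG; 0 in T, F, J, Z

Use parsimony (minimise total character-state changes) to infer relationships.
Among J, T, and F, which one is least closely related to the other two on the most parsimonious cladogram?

F

Character polarity is set by the outgroup: the derived state is whichever differs from the outgroup's state, so for C5 the derived state is '0', and for the remaining characters it is '1'.
C1: derived state '1' in J and T only — synapomorphy for {J, T}.
C2 (derived state '1') is shared by F, J, and T — a synapomorphy uniting that clade.
C3: derived state '1' in J only — an autapomorphy, so it tells us nothing about relationships among taxa.
C4: derived state '1' in F only — an autapomorphy, so it tells us nothing about relationships among taxa.
C5 (derived state '0') is shared by all ingroup taxa — unites the whole ingroup.
Most parsimonious ingroup topology: (((T,J),F),Z).
T and J share a more recent common ancestor with each other than either does with F, so F is the least closely related of the three.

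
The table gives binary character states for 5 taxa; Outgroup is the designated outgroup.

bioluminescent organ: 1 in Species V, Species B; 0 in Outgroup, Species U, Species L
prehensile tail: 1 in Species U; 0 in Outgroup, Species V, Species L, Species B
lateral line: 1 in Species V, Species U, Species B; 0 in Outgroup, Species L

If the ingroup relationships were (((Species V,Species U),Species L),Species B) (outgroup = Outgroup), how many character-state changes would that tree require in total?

Map each character onto (((Species V,Species U),Species L),Species B) (rooted by Outgroup) and count the minimum state changes it requires (Fitch parsimony):
bioluminescent organ: 2; prehensile tail: 1; lateral line: 2.
Total tree length = 5.

5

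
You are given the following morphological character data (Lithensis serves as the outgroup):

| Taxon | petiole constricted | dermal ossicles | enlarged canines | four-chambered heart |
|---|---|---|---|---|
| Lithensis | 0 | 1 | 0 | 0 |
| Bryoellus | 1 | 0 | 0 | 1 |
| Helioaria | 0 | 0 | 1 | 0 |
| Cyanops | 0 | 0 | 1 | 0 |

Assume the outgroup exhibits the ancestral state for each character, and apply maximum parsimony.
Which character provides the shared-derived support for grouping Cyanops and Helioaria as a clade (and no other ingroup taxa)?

Character polarity is set by the outgroup: the derived state is whichever differs from the outgroup's state, so for dermal ossicles the derived state is '0', and for the remaining characters it is '1'.
petiole constricted (derived state '1') is unique to Bryoellus (autapomorphy; uninformative for grouping).
All ingroup taxa share the derived state '0' for dermal ossicles; it defines the ingroup but does not resolve relationships within it.
enlarged canines (derived state '1') is shared by Cyanops and Helioaria — a synapomorphy uniting that clade.
four-chambered heart: derived state '1' in Bryoellus only — an autapomorphy, so it tells us nothing about relationships among taxa.
Most parsimonious ingroup topology: (Bryoellus,(Helioaria,Cyanops)).
The clade {Cyanops, Helioaria} is supported by enlarged canines: its derived state '1' occurs in exactly those taxa and in no other taxon (including the outgroup).

enlarged canines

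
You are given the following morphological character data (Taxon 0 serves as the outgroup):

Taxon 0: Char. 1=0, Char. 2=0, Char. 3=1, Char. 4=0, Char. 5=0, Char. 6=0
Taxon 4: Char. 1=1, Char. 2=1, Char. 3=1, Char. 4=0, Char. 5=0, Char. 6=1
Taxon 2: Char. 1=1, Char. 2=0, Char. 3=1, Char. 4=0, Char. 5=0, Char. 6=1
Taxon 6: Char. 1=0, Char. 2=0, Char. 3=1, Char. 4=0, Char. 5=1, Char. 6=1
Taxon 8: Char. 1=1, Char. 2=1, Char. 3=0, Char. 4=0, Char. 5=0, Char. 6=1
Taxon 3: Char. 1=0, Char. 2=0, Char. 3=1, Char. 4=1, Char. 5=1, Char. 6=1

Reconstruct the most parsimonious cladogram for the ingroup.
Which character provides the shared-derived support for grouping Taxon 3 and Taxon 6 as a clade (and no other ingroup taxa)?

Character polarity is set by the outgroup: the derived state is whichever differs from the outgroup's state, so for Char. 3 the derived state is '0', and for the remaining characters it is '1'.
Char. 1 (derived state '1') is shared by Taxon 2, Taxon 4, and Taxon 8 — a synapomorphy uniting that clade.
Char. 2: derived state '1' in Taxon 4 and Taxon 8 only — synapomorphy for {Taxon 4, Taxon 8}.
Char. 3 (derived state '0') is unique to Taxon 8 (autapomorphy; uninformative for grouping).
Char. 4 (derived state '1') is unique to Taxon 3 (autapomorphy; uninformative for grouping).
Char. 5: derived state '1' in Taxon 3 and Taxon 6 only — synapomorphy for {Taxon 3, Taxon 6}.
All ingroup taxa share the derived state '1' for Char. 6; it defines the ingroup but does not resolve relationships within it.
Most parsimonious ingroup topology: (((Taxon 4,Taxon 8),Taxon 2),(Taxon 6,Taxon 3)).
The clade {Taxon 3, Taxon 6} is supported by Char. 5: its derived state '1' occurs in exactly those taxa and in no other taxon (including the outgroup).

Char. 5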